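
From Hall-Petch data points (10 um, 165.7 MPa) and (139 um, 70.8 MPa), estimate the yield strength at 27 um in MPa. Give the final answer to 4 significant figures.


sigma_y = sigma0 + k / sqrt(d)
1/sqrt(d1) = 1/sqrt(1e-05) = 316.228;  1/sqrt(d2) = 84.8189
k = (sigma1 - sigma2) / (1/sqrt(d1) - 1/sqrt(d2)) = (165.7 - 70.8) / (316.228 - 84.8189) = 0.410097 MPa*m^0.5
sigma0 = sigma1 - k/sqrt(d1) = 165.7 - 0.410097*316.228 = 36.0161 MPa
sigma_y(d3) = 36.0161 + 0.410097 / sqrt(2.7e-05) = 114.9 MPa


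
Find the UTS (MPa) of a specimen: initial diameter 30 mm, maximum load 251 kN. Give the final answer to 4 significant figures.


A0 = pi*(d/2)^2 = pi*(30/2)^2 = 706.858 mm^2
UTS = F_max / A0 = 251*1000 / 706.858
UTS = 355.1 MPa


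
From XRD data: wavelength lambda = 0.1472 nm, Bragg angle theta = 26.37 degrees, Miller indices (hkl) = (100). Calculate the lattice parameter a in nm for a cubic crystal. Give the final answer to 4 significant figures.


d = lambda / (2*sin(theta))
d = 0.1472 / (2*sin(26.37 deg))
d = 0.165704 nm
a = d * sqrt(h^2+k^2+l^2) = 0.165704 * sqrt(1)
a = 0.1657 nm


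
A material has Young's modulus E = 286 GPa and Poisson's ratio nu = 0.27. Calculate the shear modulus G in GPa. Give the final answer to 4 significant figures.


G = E / (2*(1+nu))
G = 286 / (2*(1+0.27))
G = 112.6 GPa


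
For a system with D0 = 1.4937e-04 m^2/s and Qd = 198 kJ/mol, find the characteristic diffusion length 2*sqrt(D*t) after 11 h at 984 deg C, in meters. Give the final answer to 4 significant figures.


Step 1: D = D0 * exp(-Qd/(R*T))
T = 1257.15 K
D = 1.4937e-04 * exp(-198e3 / (8.314 * 1257.15)) = 8.85232e-13 m^2/s
Step 2: L = 2*sqrt(D*t)
t = 11 h = 39600 s
L = 2*sqrt(8.85232e-13 * 39600) = 3.745e-04 m


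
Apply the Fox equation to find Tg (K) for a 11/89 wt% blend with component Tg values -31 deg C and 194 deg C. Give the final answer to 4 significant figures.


1/Tg = w1/Tg1 + w2/Tg2 (in Kelvin)
Tg1 = 242.15 K, Tg2 = 467.15 K
1/Tg = 0.11/242.15 + 0.89/467.15
Tg = 423.8 K


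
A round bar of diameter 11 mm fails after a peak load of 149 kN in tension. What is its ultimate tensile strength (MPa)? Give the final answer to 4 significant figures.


A0 = pi*(d/2)^2 = pi*(11/2)^2 = 95.0332 mm^2
UTS = F_max / A0 = 149*1000 / 95.0332
UTS = 1568 MPa


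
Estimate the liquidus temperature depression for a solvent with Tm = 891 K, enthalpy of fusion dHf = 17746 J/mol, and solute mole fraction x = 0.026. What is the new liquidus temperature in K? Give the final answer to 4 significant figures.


dT = R*Tm^2*x / dHf
dT = 8.314 * 891^2 * 0.026 / 17746
dT = 9.67026 K
T_new = 891 - 9.67026 = 881.3 K


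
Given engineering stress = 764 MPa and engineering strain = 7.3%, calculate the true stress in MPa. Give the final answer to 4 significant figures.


sigma_true = sigma_eng * (1 + epsilon_eng)
sigma_true = 764 * (1 + 0.073)
sigma_true = 819.8 MPa


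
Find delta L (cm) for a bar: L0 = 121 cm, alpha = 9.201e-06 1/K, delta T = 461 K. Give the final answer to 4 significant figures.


dL = L0 * alpha * dT
dL = 121 * 9.201e-06 * 461
dL = 0.5132 cm


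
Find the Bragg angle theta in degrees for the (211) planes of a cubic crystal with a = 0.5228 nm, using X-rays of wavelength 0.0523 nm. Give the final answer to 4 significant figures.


d = a / sqrt(h^2+k^2+l^2)
d = 0.5228 / sqrt(6) = 0.213432 nm
lambda = 2*d*sin(theta)  =>  sin(theta) = lambda / (2*d)
sin(theta) = 0.0523 / (2 * 0.213432) = 0.122521
theta = 7.038 deg


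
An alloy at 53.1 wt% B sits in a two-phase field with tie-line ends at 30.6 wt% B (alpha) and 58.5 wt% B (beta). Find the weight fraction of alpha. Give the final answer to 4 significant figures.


f_alpha = (C_beta - C0) / (C_beta - C_alpha)
f_alpha = (58.5 - 53.1) / (58.5 - 30.6)
f_alpha = 0.1935


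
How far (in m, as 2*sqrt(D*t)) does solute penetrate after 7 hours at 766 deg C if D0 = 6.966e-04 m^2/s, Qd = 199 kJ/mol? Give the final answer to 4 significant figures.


Step 1: D = D0 * exp(-Qd/(R*T))
T = 1039.15 K
D = 6.966e-04 * exp(-199e3 / (8.314 * 1039.15)) = 6.91113e-14 m^2/s
Step 2: L = 2*sqrt(D*t)
t = 7 h = 25200 s
L = 2*sqrt(6.91113e-14 * 25200) = 8.347e-05 m


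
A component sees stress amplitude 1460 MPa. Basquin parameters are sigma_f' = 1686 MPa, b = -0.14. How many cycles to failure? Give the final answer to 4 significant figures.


sigma_a = sigma_f' * (2*Nf)^b
2*Nf = (sigma_a / sigma_f')^(1/b)
2*Nf = (1460 / 1686)^(1/-0.14)
2*Nf = 2.79552
Nf = 1.398 cycles


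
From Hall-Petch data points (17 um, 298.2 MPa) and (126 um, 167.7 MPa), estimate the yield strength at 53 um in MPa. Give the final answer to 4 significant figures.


sigma_y = sigma0 + k / sqrt(d)
1/sqrt(d1) = 1/sqrt(1.7e-05) = 242.536;  1/sqrt(d2) = 89.0871
k = (sigma1 - sigma2) / (1/sqrt(d1) - 1/sqrt(d2)) = (298.2 - 167.7) / (242.536 - 89.0871) = 0.850448 MPa*m^0.5
sigma0 = sigma1 - k/sqrt(d1) = 298.2 - 0.850448*242.536 = 91.9361 MPa
sigma_y(d3) = 91.9361 + 0.850448 / sqrt(5.3e-05) = 208.8 MPa


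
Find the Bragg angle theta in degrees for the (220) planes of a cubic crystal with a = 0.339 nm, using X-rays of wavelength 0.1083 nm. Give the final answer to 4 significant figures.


d = a / sqrt(h^2+k^2+l^2)
d = 0.339 / sqrt(8) = 0.119855 nm
lambda = 2*d*sin(theta)  =>  sin(theta) = lambda / (2*d)
sin(theta) = 0.1083 / (2 * 0.119855) = 0.451797
theta = 26.86 deg


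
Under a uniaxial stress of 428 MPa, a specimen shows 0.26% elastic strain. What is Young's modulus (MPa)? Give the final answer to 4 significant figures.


E = sigma / epsilon
epsilon = 0.26% = 2.6e-03
E = 428 / 2.6e-03
E = 164600 MPa


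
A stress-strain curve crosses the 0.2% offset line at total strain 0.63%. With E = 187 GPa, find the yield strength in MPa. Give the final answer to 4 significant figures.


Offset strain = 0.002
Elastic strain at yield = total_strain - offset = 6.3e-03 - 0.002 = 4.3e-03
sigma_y = E * elastic_strain = 187000 * 4.3e-03
sigma_y = 804.1 MPa


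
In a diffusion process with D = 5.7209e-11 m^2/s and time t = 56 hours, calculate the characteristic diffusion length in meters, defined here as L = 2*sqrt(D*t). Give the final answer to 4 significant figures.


t = 56 hr = 201600 s
Diffusion length = 2*sqrt(D*t)
= 2*sqrt(5.7209e-11 * 201600)
= 6.792e-03 m


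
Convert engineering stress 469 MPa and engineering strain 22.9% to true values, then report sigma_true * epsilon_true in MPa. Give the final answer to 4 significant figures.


sigma_true = sigma_eng * (1 + epsilon_eng)
sigma_true = 469 * (1 + 0.229) = 576.401 MPa
epsilon_true = ln(1 + epsilon_eng)
epsilon_true = ln(1 + 0.229) = 0.206201
sigma_true * epsilon_true = 576.401 * 0.206201 = 118.9 MPa


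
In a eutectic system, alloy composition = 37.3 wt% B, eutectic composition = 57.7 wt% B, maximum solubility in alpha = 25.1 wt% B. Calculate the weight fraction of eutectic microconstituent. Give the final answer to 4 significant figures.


f_primary = (C_e - C0) / (C_e - C_alpha_max)
f_primary = (57.7 - 37.3) / (57.7 - 25.1)
f_primary = 0.625767
f_eutectic = 1 - 0.625767 = 0.3742


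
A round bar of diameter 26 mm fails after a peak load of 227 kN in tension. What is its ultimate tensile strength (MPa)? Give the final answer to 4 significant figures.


A0 = pi*(d/2)^2 = pi*(26/2)^2 = 530.929 mm^2
UTS = F_max / A0 = 227*1000 / 530.929
UTS = 427.6 MPa


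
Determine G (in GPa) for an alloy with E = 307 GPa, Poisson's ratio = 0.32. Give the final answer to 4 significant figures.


G = E / (2*(1+nu))
G = 307 / (2*(1+0.32))
G = 116.3 GPa


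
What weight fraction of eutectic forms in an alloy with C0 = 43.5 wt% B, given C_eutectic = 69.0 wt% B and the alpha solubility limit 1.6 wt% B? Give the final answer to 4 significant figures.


f_primary = (C_e - C0) / (C_e - C_alpha_max)
f_primary = (69.0 - 43.5) / (69.0 - 1.6)
f_primary = 0.378338
f_eutectic = 1 - 0.378338 = 0.6217


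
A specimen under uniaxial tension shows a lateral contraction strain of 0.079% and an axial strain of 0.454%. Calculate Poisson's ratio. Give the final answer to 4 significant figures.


nu = -epsilon_lat / epsilon_axial
Lateral strain is contraction (negative), so using magnitudes:
nu = 0.079 / 0.454
nu = 0.174


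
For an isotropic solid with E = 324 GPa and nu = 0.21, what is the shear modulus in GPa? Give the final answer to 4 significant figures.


G = E / (2*(1+nu))
G = 324 / (2*(1+0.21))
G = 133.9 GPa


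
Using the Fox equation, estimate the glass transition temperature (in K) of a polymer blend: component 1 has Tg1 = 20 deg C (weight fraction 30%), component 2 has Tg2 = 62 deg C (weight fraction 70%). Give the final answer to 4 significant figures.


1/Tg = w1/Tg1 + w2/Tg2 (in Kelvin)
Tg1 = 293.15 K, Tg2 = 335.15 K
1/Tg = 0.3/293.15 + 0.7/335.15
Tg = 321.3 K


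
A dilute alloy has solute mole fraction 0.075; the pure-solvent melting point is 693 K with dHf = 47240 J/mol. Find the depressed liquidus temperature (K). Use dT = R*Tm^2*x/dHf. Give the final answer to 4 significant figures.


dT = R*Tm^2*x / dHf
dT = 8.314 * 693^2 * 0.075 / 47240
dT = 6.3391 K
T_new = 693 - 6.3391 = 686.7 K


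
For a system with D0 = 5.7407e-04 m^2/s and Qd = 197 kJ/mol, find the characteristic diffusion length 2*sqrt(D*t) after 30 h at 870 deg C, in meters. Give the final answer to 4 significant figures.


Step 1: D = D0 * exp(-Qd/(R*T))
T = 1143.15 K
D = 5.7407e-04 * exp(-197e3 / (8.314 * 1143.15)) = 5.71479e-13 m^2/s
Step 2: L = 2*sqrt(D*t)
t = 30 h = 108000 s
L = 2*sqrt(5.71479e-13 * 108000) = 4.969e-04 m


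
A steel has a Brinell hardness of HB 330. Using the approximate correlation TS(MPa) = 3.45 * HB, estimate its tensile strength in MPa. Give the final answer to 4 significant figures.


TS (MPa) = 3.45 * HB
TS = 3.45 * 330
TS = 1139 MPa


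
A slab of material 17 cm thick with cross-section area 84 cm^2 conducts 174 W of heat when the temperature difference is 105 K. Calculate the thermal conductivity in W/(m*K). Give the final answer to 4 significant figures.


k = Q*L / (A*dT)
L = 0.17 m, A = 8.4e-03 m^2
k = 174 * 0.17 / (8.4e-03 * 105)
k = 33.54 W/(m*K)


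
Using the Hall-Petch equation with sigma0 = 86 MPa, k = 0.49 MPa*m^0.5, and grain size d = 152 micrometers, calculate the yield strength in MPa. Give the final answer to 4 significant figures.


sigma_y = sigma0 + k / sqrt(d)
d = 152 um = 1.52e-04 m
sigma_y = 86 + 0.49 / sqrt(1.52e-04)
sigma_y = 125.7 MPa


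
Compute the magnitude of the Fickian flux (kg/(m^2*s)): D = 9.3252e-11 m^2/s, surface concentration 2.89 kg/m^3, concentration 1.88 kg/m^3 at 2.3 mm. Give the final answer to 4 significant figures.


J = -D * (dC/dx) = D * (C1 - C2) / dx
J = 9.3252e-11 * (2.89 - 1.88) / 2.3e-03
J = 4.095e-08 kg/(m^2*s)


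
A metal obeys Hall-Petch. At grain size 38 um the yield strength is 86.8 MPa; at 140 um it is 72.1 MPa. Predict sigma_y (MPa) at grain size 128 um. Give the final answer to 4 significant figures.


sigma_y = sigma0 + k / sqrt(d)
1/sqrt(d1) = 1/sqrt(3.8e-05) = 162.221;  1/sqrt(d2) = 84.5154
k = (sigma1 - sigma2) / (1/sqrt(d1) - 1/sqrt(d2)) = (86.8 - 72.1) / (162.221 - 84.5154) = 0.189175 MPa*m^0.5
sigma0 = sigma1 - k/sqrt(d1) = 86.8 - 0.189175*162.221 = 56.1118 MPa
sigma_y(d3) = 56.1118 + 0.189175 / sqrt(1.28e-04) = 72.83 MPa


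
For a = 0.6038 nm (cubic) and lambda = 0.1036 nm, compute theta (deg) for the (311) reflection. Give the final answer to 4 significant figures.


d = a / sqrt(h^2+k^2+l^2)
d = 0.6038 / sqrt(11) = 0.182053 nm
lambda = 2*d*sin(theta)  =>  sin(theta) = lambda / (2*d)
sin(theta) = 0.1036 / (2 * 0.182053) = 0.284533
theta = 16.53 deg


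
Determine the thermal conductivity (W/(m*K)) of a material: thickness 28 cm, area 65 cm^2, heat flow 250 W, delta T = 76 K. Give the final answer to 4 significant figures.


k = Q*L / (A*dT)
L = 0.28 m, A = 6.5e-03 m^2
k = 250 * 0.28 / (6.5e-03 * 76)
k = 141.7 W/(m*K)


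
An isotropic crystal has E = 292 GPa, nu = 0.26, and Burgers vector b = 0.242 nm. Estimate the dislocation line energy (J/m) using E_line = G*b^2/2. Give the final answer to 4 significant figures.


Step 1: G = E / (2*(1+nu))
G = 292 / (2*(1+0.26)) = 115.873 GPa = 1.15873e+11 Pa
Step 2: E_line = G*b^2/2
b = 0.242 nm = 2.42e-10 m
E_line = 0.5 * 1.15873e+11 * (2.42e-10)^2 = 3.393e-09 J/m


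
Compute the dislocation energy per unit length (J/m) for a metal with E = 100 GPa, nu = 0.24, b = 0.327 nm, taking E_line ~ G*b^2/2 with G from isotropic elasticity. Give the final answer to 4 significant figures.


Step 1: G = E / (2*(1+nu))
G = 100 / (2*(1+0.24)) = 40.3226 GPa = 4.03226e+10 Pa
Step 2: E_line = G*b^2/2
b = 0.327 nm = 3.27e-10 m
E_line = 0.5 * 4.03226e+10 * (3.27e-10)^2 = 2.156e-09 J/m


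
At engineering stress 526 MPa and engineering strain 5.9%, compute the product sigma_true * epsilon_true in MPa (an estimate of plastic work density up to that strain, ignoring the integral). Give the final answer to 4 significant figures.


sigma_true = sigma_eng * (1 + epsilon_eng)
sigma_true = 526 * (1 + 0.059) = 557.034 MPa
epsilon_true = ln(1 + epsilon_eng)
epsilon_true = ln(1 + 0.059) = 0.0573251
sigma_true * epsilon_true = 557.034 * 0.0573251 = 31.93 MPa


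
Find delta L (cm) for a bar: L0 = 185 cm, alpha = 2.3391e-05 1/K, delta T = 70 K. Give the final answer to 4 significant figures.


dL = L0 * alpha * dT
dL = 185 * 2.3391e-05 * 70
dL = 0.3029 cm


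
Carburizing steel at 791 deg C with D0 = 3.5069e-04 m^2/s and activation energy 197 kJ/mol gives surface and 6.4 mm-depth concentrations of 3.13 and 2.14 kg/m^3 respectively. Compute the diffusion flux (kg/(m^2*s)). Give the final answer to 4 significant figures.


Step 1: D = D0 * exp(-Qd/(R*T))
T = 791 + 273.15 = 1064.15 K
D = 3.5069e-04 * exp(-197e3 / (8.314 * 1064.15)) = 7.49332e-14 m^2/s
Step 2: J = D * (C1 - C2) / dx
J = 7.49332e-14 * (3.13 - 2.14) / 6.4e-03
J = 1.159e-11 kg/(m^2*s)


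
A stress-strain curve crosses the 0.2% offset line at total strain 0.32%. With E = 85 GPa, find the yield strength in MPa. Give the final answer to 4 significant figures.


Offset strain = 0.002
Elastic strain at yield = total_strain - offset = 3.2e-03 - 0.002 = 1.2e-03
sigma_y = E * elastic_strain = 85000 * 1.2e-03
sigma_y = 102 MPa


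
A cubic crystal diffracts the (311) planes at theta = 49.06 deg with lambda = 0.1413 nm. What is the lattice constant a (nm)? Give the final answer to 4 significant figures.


d = lambda / (2*sin(theta))
d = 0.1413 / (2*sin(49.06 deg))
d = 0.0935271 nm
a = d * sqrt(h^2+k^2+l^2) = 0.0935271 * sqrt(11)
a = 0.3102 nm


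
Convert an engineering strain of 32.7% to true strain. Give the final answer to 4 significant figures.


epsilon_true = ln(1 + epsilon_eng)
epsilon_true = ln(1 + 0.327)
epsilon_true = 0.2829


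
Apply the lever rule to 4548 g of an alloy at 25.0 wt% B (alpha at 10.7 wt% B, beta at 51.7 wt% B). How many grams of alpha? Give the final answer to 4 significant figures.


f_alpha = (C_beta - C0) / (C_beta - C_alpha)
f_alpha = (51.7 - 25.0) / (51.7 - 10.7) = 0.65122
m_alpha = f_alpha * m_total = 0.65122 * 4548 = 2962 g


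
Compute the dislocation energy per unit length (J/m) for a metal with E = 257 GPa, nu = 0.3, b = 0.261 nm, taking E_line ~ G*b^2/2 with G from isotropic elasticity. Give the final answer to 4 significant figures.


Step 1: G = E / (2*(1+nu))
G = 257 / (2*(1+0.3)) = 98.8462 GPa = 9.88462e+10 Pa
Step 2: E_line = G*b^2/2
b = 0.261 nm = 2.61e-10 m
E_line = 0.5 * 9.88462e+10 * (2.61e-10)^2 = 3.367e-09 J/m


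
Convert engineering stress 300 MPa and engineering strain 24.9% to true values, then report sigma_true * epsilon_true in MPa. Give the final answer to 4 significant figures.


sigma_true = sigma_eng * (1 + epsilon_eng)
sigma_true = 300 * (1 + 0.249) = 374.7 MPa
epsilon_true = ln(1 + epsilon_eng)
epsilon_true = ln(1 + 0.249) = 0.222343
sigma_true * epsilon_true = 374.7 * 0.222343 = 83.31 MPa


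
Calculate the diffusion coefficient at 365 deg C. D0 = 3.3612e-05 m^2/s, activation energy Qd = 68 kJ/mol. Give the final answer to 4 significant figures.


D = D0 * exp(-Qd / (R*T))
T = 638.15 K
D = 3.3612e-05 * exp(-68e3 / (8.314 * 638.15))
D = 9.126e-11 m^2/s


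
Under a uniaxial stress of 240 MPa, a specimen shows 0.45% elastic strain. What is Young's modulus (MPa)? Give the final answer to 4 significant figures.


E = sigma / epsilon
epsilon = 0.45% = 4.5e-03
E = 240 / 4.5e-03
E = 53330 MPa


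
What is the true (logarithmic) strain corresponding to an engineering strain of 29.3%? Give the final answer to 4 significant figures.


epsilon_true = ln(1 + epsilon_eng)
epsilon_true = ln(1 + 0.293)
epsilon_true = 0.257


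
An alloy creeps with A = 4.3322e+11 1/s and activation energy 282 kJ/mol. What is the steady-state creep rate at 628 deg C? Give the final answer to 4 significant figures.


rate = A * exp(-Q / (R*T))
T = 628 + 273.15 = 901.15 K
rate = 4.3322e+11 * exp(-282e3 / (8.314 * 901.15))
rate = 1.951e-05 1/s


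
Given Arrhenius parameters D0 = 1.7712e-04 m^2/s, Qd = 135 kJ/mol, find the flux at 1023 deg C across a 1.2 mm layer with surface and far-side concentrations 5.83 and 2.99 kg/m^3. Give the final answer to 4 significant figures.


Step 1: D = D0 * exp(-Qd/(R*T))
T = 1023 + 273.15 = 1296.15 K
D = 1.7712e-04 * exp(-135e3 / (8.314 * 1296.15)) = 6.42085e-10 m^2/s
Step 2: J = D * (C1 - C2) / dx
J = 6.42085e-10 * (5.83 - 2.99) / 1.2e-03
J = 1.52e-06 kg/(m^2*s)


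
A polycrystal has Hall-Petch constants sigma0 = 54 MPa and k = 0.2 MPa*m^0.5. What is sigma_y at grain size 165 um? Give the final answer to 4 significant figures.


sigma_y = sigma0 + k / sqrt(d)
d = 165 um = 1.65e-04 m
sigma_y = 54 + 0.2 / sqrt(1.65e-04)
sigma_y = 69.57 MPa


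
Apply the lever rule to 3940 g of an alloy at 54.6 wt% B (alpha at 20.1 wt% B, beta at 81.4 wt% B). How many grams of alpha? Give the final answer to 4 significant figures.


f_alpha = (C_beta - C0) / (C_beta - C_alpha)
f_alpha = (81.4 - 54.6) / (81.4 - 20.1) = 0.437194
m_alpha = f_alpha * m_total = 0.437194 * 3940 = 1723 g


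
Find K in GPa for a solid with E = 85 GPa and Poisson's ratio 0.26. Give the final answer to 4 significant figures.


K = E / (3*(1-2*nu))
K = 85 / (3*(1-2*0.26))
K = 59.03 GPa


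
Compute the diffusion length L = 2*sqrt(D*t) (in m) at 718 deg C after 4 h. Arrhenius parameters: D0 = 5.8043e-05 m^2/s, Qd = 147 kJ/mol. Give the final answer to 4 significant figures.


Step 1: D = D0 * exp(-Qd/(R*T))
T = 991.15 K
D = 5.8043e-05 * exp(-147e3 / (8.314 * 991.15)) = 1.03852e-12 m^2/s
Step 2: L = 2*sqrt(D*t)
t = 4 h = 14400 s
L = 2*sqrt(1.03852e-12 * 14400) = 2.446e-04 m


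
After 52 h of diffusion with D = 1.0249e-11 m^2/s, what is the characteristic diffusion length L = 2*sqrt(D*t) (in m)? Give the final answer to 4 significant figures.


t = 52 hr = 187200 s
Diffusion length = 2*sqrt(D*t)
= 2*sqrt(1.0249e-11 * 187200)
= 2.77e-03 m


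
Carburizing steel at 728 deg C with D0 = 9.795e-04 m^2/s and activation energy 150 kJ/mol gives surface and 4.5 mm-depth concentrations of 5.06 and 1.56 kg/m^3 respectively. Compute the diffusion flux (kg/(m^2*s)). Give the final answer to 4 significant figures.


Step 1: D = D0 * exp(-Qd/(R*T))
T = 728 + 273.15 = 1001.15 K
D = 9.795e-04 * exp(-150e3 / (8.314 * 1001.15)) = 1.46058e-11 m^2/s
Step 2: J = D * (C1 - C2) / dx
J = 1.46058e-11 * (5.06 - 1.56) / 4.5e-03
J = 1.136e-08 kg/(m^2*s)


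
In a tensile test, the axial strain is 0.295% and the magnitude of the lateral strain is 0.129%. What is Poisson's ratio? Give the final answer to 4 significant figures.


nu = -epsilon_lat / epsilon_axial
Lateral strain is contraction (negative), so using magnitudes:
nu = 0.129 / 0.295
nu = 0.4373


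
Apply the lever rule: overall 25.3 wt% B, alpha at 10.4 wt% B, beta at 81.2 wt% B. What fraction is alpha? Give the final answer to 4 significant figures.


f_alpha = (C_beta - C0) / (C_beta - C_alpha)
f_alpha = (81.2 - 25.3) / (81.2 - 10.4)
f_alpha = 0.7895


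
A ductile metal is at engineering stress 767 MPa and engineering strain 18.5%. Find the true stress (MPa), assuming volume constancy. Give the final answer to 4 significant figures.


sigma_true = sigma_eng * (1 + epsilon_eng)
sigma_true = 767 * (1 + 0.185)
sigma_true = 908.9 MPa


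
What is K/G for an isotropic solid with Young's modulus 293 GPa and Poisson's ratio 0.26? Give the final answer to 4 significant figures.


G = E / (2*(1+nu))
G = 293 / (2*(1+0.26)) = 116.27 GPa
K = E / (3*(1-2*nu))
K = 293 / (3*(1-2*0.26)) = 203.472 GPa
K/G = 203.472 / 116.27 = 1.75


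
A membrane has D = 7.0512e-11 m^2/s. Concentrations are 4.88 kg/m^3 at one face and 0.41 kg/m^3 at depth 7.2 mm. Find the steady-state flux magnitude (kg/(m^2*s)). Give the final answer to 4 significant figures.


J = -D * (dC/dx) = D * (C1 - C2) / dx
J = 7.0512e-11 * (4.88 - 0.41) / 7.2e-03
J = 4.378e-08 kg/(m^2*s)


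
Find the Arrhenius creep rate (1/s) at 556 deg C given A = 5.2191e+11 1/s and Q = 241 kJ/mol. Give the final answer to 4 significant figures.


rate = A * exp(-Q / (R*T))
T = 556 + 273.15 = 829.15 K
rate = 5.2191e+11 * exp(-241e3 / (8.314 * 829.15))
rate = 3.424e-04 1/s


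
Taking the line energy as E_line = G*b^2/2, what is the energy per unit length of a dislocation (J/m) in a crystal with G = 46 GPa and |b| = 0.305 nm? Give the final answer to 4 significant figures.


E = G*b^2/2
b = 0.305 nm = 3.05e-10 m
G = 46 GPa = 4.6e+10 Pa
E = 0.5 * 4.6e+10 * (3.05e-10)^2
E = 2.14e-09 J/m


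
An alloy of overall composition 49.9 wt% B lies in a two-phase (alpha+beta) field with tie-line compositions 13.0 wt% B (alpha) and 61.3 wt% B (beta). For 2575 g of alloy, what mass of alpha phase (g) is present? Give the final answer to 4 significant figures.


f_alpha = (C_beta - C0) / (C_beta - C_alpha)
f_alpha = (61.3 - 49.9) / (61.3 - 13.0) = 0.236025
m_alpha = f_alpha * m_total = 0.236025 * 2575 = 607.8 g


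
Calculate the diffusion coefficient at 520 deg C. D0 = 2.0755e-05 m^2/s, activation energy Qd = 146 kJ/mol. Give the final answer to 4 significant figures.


D = D0 * exp(-Qd / (R*T))
T = 793.15 K
D = 2.0755e-05 * exp(-146e3 / (8.314 * 793.15))
D = 5.031e-15 m^2/s


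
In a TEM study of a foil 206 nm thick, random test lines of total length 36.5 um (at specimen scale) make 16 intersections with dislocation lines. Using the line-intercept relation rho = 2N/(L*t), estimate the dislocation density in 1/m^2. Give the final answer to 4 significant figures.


rho = 2N / (L * t)
L = 36.5 um = 3.65e-05 m, t = 206 nm = 2.06e-07 m
rho = 2 * 16 / (3.65e-05 * 2.06e-07)
rho = 4.256e+12 1/m^2


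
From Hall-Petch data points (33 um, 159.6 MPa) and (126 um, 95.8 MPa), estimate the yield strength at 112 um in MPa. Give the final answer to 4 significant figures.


sigma_y = sigma0 + k / sqrt(d)
1/sqrt(d1) = 1/sqrt(3.3e-05) = 174.078;  1/sqrt(d2) = 89.0871
k = (sigma1 - sigma2) / (1/sqrt(d1) - 1/sqrt(d2)) = (159.6 - 95.8) / (174.078 - 89.0871) = 0.750671 MPa*m^0.5
sigma0 = sigma1 - k/sqrt(d1) = 159.6 - 0.750671*174.078 = 28.9249 MPa
sigma_y(d3) = 28.9249 + 0.750671 / sqrt(1.12e-04) = 99.86 MPa


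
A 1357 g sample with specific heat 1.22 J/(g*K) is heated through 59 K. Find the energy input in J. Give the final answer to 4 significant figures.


Q = m * cp * dT
Q = 1357 * 1.22 * 59
Q = 97680 J


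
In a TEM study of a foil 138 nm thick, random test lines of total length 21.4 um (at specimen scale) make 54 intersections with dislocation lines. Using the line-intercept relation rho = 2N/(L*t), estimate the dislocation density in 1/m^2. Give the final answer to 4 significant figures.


rho = 2N / (L * t)
L = 21.4 um = 2.14e-05 m, t = 138 nm = 1.38e-07 m
rho = 2 * 54 / (2.14e-05 * 1.38e-07)
rho = 3.657e+13 1/m^2


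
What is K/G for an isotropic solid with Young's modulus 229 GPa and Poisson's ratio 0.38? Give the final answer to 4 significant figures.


G = E / (2*(1+nu))
G = 229 / (2*(1+0.38)) = 82.971 GPa
K = E / (3*(1-2*nu))
K = 229 / (3*(1-2*0.38)) = 318.056 GPa
K/G = 318.056 / 82.971 = 3.833


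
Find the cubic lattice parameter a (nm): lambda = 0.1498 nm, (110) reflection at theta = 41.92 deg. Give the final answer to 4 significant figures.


d = lambda / (2*sin(theta))
d = 0.1498 / (2*sin(41.92 deg))
d = 0.11211 nm
a = d * sqrt(h^2+k^2+l^2) = 0.11211 * sqrt(2)
a = 0.1585 nm


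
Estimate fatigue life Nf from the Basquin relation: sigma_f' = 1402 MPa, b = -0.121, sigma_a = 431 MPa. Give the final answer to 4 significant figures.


sigma_a = sigma_f' * (2*Nf)^b
2*Nf = (sigma_a / sigma_f')^(1/b)
2*Nf = (431 / 1402)^(1/-0.121)
2*Nf = 17125.5
Nf = 8563 cycles


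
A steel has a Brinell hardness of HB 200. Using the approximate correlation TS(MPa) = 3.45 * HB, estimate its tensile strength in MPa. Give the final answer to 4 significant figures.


TS (MPa) = 3.45 * HB
TS = 3.45 * 200
TS = 690 MPa


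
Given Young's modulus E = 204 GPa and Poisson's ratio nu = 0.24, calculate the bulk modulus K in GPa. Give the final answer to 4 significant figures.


K = E / (3*(1-2*nu))
K = 204 / (3*(1-2*0.24))
K = 130.8 GPa


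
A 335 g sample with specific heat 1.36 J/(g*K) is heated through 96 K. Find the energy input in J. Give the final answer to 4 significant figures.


Q = m * cp * dT
Q = 335 * 1.36 * 96
Q = 43740 J


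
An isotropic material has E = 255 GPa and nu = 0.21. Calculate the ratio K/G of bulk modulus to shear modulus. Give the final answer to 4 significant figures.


G = E / (2*(1+nu))
G = 255 / (2*(1+0.21)) = 105.372 GPa
K = E / (3*(1-2*nu))
K = 255 / (3*(1-2*0.21)) = 146.552 GPa
K/G = 146.552 / 105.372 = 1.391


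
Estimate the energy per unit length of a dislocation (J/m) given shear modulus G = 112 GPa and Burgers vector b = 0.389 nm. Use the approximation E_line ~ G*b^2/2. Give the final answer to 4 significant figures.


E = G*b^2/2
b = 0.389 nm = 3.89e-10 m
G = 112 GPa = 1.12e+11 Pa
E = 0.5 * 1.12e+11 * (3.89e-10)^2
E = 8.474e-09 J/m


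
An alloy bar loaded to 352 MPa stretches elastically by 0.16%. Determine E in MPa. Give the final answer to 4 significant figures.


E = sigma / epsilon
epsilon = 0.16% = 1.6e-03
E = 352 / 1.6e-03
E = 220000 MPa


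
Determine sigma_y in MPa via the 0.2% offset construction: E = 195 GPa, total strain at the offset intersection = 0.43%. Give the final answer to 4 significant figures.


Offset strain = 0.002
Elastic strain at yield = total_strain - offset = 4.3e-03 - 0.002 = 2.3e-03
sigma_y = E * elastic_strain = 195000 * 2.3e-03
sigma_y = 448.5 MPa


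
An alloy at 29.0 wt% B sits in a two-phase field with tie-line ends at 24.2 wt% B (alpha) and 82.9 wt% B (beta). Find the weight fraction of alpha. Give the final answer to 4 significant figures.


f_alpha = (C_beta - C0) / (C_beta - C_alpha)
f_alpha = (82.9 - 29.0) / (82.9 - 24.2)
f_alpha = 0.9182


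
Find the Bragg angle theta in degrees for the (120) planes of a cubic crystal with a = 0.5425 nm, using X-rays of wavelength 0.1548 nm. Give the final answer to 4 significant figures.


d = a / sqrt(h^2+k^2+l^2)
d = 0.5425 / sqrt(5) = 0.242613 nm
lambda = 2*d*sin(theta)  =>  sin(theta) = lambda / (2*d)
sin(theta) = 0.1548 / (2 * 0.242613) = 0.319026
theta = 18.6 deg


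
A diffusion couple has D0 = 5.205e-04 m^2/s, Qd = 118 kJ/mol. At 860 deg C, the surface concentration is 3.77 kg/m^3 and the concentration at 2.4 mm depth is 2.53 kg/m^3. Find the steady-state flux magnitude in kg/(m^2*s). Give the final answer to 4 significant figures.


Step 1: D = D0 * exp(-Qd/(R*T))
T = 860 + 273.15 = 1133.15 K
D = 5.205e-04 * exp(-118e3 / (8.314 * 1133.15)) = 1.89146e-09 m^2/s
Step 2: J = D * (C1 - C2) / dx
J = 1.89146e-09 * (3.77 - 2.53) / 2.4e-03
J = 9.773e-07 kg/(m^2*s)


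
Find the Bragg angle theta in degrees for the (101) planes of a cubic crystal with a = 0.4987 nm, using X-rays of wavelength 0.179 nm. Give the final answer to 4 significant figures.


d = a / sqrt(h^2+k^2+l^2)
d = 0.4987 / sqrt(2) = 0.352634 nm
lambda = 2*d*sin(theta)  =>  sin(theta) = lambda / (2*d)
sin(theta) = 0.179 / (2 * 0.352634) = 0.253804
theta = 14.7 deg


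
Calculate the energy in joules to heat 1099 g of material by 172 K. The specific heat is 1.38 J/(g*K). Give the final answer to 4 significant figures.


Q = m * cp * dT
Q = 1099 * 1.38 * 172
Q = 260900 J


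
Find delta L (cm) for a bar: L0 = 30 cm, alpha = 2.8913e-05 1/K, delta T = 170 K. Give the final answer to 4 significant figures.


dL = L0 * alpha * dT
dL = 30 * 2.8913e-05 * 170
dL = 0.1475 cm


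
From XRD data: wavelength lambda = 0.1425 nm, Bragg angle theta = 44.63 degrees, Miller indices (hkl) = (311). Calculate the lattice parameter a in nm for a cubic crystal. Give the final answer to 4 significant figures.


d = lambda / (2*sin(theta))
d = 0.1425 / (2*sin(44.63 deg))
d = 0.10142 nm
a = d * sqrt(h^2+k^2+l^2) = 0.10142 * sqrt(11)
a = 0.3364 nm


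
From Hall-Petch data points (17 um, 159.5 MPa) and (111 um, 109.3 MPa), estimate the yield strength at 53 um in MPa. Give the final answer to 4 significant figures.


sigma_y = sigma0 + k / sqrt(d)
1/sqrt(d1) = 1/sqrt(1.7e-05) = 242.536;  1/sqrt(d2) = 94.9158
k = (sigma1 - sigma2) / (1/sqrt(d1) - 1/sqrt(d2)) = (159.5 - 109.3) / (242.536 - 94.9158) = 0.340063 MPa*m^0.5
sigma0 = sigma1 - k/sqrt(d1) = 159.5 - 0.340063*242.536 = 77.0227 MPa
sigma_y(d3) = 77.0227 + 0.340063 / sqrt(5.3e-05) = 123.7 MPa


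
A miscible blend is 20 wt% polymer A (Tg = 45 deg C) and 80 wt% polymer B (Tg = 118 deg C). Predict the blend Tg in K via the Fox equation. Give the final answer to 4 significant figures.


1/Tg = w1/Tg1 + w2/Tg2 (in Kelvin)
Tg1 = 318.15 K, Tg2 = 391.15 K
1/Tg = 0.2/318.15 + 0.8/391.15
Tg = 374 K


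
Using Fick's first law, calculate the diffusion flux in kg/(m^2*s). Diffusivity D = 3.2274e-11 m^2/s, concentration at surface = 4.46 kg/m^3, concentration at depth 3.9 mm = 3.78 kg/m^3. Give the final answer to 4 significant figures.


J = -D * (dC/dx) = D * (C1 - C2) / dx
J = 3.2274e-11 * (4.46 - 3.78) / 3.9e-03
J = 5.627e-09 kg/(m^2*s)


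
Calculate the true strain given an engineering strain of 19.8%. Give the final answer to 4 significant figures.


epsilon_true = ln(1 + epsilon_eng)
epsilon_true = ln(1 + 0.198)
epsilon_true = 0.1807


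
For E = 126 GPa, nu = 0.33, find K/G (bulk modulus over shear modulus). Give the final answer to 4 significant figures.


G = E / (2*(1+nu))
G = 126 / (2*(1+0.33)) = 47.3684 GPa
K = E / (3*(1-2*nu))
K = 126 / (3*(1-2*0.33)) = 123.529 GPa
K/G = 123.529 / 47.3684 = 2.608


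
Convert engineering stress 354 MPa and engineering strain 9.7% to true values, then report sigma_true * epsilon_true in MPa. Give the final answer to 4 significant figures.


sigma_true = sigma_eng * (1 + epsilon_eng)
sigma_true = 354 * (1 + 0.097) = 388.338 MPa
epsilon_true = ln(1 + epsilon_eng)
epsilon_true = ln(1 + 0.097) = 0.0925792
sigma_true * epsilon_true = 388.338 * 0.0925792 = 35.95 MPa


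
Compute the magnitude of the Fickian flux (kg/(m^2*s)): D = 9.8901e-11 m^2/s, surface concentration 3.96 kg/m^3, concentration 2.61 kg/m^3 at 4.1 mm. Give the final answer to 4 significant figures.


J = -D * (dC/dx) = D * (C1 - C2) / dx
J = 9.8901e-11 * (3.96 - 2.61) / 4.1e-03
J = 3.256e-08 kg/(m^2*s)


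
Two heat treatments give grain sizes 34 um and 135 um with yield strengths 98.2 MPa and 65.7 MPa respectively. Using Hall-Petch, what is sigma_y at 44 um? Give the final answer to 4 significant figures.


sigma_y = sigma0 + k / sqrt(d)
1/sqrt(d1) = 1/sqrt(3.4e-05) = 171.499;  1/sqrt(d2) = 86.0663
k = (sigma1 - sigma2) / (1/sqrt(d1) - 1/sqrt(d2)) = (98.2 - 65.7) / (171.499 - 86.0663) = 0.380418 MPa*m^0.5
sigma0 = sigma1 - k/sqrt(d1) = 98.2 - 0.380418*171.499 = 32.9588 MPa
sigma_y(d3) = 32.9588 + 0.380418 / sqrt(4.4e-05) = 90.31 MPa


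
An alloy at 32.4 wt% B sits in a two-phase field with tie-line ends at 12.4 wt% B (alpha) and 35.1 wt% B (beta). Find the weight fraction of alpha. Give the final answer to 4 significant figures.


f_alpha = (C_beta - C0) / (C_beta - C_alpha)
f_alpha = (35.1 - 32.4) / (35.1 - 12.4)
f_alpha = 0.1189


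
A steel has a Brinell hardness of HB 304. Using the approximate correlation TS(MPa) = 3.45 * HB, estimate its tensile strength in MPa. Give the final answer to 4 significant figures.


TS (MPa) = 3.45 * HB
TS = 3.45 * 304
TS = 1049 MPa


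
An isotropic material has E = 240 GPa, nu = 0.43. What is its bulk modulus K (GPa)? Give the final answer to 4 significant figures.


K = E / (3*(1-2*nu))
K = 240 / (3*(1-2*0.43))
K = 571.4 GPa


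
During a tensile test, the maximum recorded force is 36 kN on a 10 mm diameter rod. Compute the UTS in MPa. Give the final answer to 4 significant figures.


A0 = pi*(d/2)^2 = pi*(10/2)^2 = 78.5398 mm^2
UTS = F_max / A0 = 36*1000 / 78.5398
UTS = 458.4 MPa


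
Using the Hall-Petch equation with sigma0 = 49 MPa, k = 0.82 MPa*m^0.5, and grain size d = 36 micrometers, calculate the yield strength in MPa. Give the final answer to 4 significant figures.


sigma_y = sigma0 + k / sqrt(d)
d = 36 um = 3.6e-05 m
sigma_y = 49 + 0.82 / sqrt(3.6e-05)
sigma_y = 185.7 MPa


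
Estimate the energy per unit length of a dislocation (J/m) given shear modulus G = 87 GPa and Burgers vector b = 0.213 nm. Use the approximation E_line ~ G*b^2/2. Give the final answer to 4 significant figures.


E = G*b^2/2
b = 0.213 nm = 2.13e-10 m
G = 87 GPa = 8.7e+10 Pa
E = 0.5 * 8.7e+10 * (2.13e-10)^2
E = 1.974e-09 J/m


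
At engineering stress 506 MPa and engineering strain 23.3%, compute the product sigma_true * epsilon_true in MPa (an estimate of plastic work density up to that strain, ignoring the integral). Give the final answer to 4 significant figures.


sigma_true = sigma_eng * (1 + epsilon_eng)
sigma_true = 506 * (1 + 0.233) = 623.898 MPa
epsilon_true = ln(1 + epsilon_eng)
epsilon_true = ln(1 + 0.233) = 0.20945
sigma_true * epsilon_true = 623.898 * 0.20945 = 130.7 MPa


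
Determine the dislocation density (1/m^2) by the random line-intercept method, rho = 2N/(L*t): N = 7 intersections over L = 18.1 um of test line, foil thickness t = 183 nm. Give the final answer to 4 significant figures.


rho = 2N / (L * t)
L = 18.1 um = 1.81e-05 m, t = 183 nm = 1.83e-07 m
rho = 2 * 7 / (1.81e-05 * 1.83e-07)
rho = 4.227e+12 1/m^2


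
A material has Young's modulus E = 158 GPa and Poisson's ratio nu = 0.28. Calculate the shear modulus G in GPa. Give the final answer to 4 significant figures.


G = E / (2*(1+nu))
G = 158 / (2*(1+0.28))
G = 61.72 GPa


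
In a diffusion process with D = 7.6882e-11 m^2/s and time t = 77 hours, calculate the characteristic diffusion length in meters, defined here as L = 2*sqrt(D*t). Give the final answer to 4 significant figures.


t = 77 hr = 277200 s
Diffusion length = 2*sqrt(D*t)
= 2*sqrt(7.6882e-11 * 277200)
= 9.233e-03 m


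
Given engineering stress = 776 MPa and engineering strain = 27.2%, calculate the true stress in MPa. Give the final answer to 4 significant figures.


sigma_true = sigma_eng * (1 + epsilon_eng)
sigma_true = 776 * (1 + 0.272)
sigma_true = 987.1 MPa


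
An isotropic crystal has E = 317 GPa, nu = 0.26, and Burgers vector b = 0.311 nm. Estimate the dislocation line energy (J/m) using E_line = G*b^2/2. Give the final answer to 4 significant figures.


Step 1: G = E / (2*(1+nu))
G = 317 / (2*(1+0.26)) = 125.794 GPa = 1.25794e+11 Pa
Step 2: E_line = G*b^2/2
b = 0.311 nm = 3.11e-10 m
E_line = 0.5 * 1.25794e+11 * (3.11e-10)^2 = 6.083e-09 J/m


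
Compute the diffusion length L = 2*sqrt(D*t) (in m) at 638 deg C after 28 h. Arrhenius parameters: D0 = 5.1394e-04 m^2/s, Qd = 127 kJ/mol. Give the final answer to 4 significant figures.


Step 1: D = D0 * exp(-Qd/(R*T))
T = 911.15 K
D = 5.1394e-04 * exp(-127e3 / (8.314 * 911.15)) = 2.69129e-11 m^2/s
Step 2: L = 2*sqrt(D*t)
t = 28 h = 100800 s
L = 2*sqrt(2.69129e-11 * 100800) = 3.294e-03 m


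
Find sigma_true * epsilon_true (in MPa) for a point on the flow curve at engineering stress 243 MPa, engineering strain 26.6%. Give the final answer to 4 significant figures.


sigma_true = sigma_eng * (1 + epsilon_eng)
sigma_true = 243 * (1 + 0.266) = 307.638 MPa
epsilon_true = ln(1 + epsilon_eng)
epsilon_true = ln(1 + 0.266) = 0.235862
sigma_true * epsilon_true = 307.638 * 0.235862 = 72.56 MPa


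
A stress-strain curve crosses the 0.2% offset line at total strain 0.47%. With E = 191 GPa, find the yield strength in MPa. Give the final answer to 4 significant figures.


Offset strain = 0.002
Elastic strain at yield = total_strain - offset = 4.7e-03 - 0.002 = 2.7e-03
sigma_y = E * elastic_strain = 191000 * 2.7e-03
sigma_y = 515.7 MPa


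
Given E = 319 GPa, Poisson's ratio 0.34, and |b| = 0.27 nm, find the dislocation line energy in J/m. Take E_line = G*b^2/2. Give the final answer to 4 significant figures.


Step 1: G = E / (2*(1+nu))
G = 319 / (2*(1+0.34)) = 119.03 GPa = 1.1903e+11 Pa
Step 2: E_line = G*b^2/2
b = 0.27 nm = 2.7e-10 m
E_line = 0.5 * 1.1903e+11 * (2.7e-10)^2 = 4.339e-09 J/m


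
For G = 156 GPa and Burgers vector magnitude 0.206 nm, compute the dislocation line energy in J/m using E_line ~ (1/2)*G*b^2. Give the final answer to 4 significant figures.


E = G*b^2/2
b = 0.206 nm = 2.06e-10 m
G = 156 GPa = 1.56e+11 Pa
E = 0.5 * 1.56e+11 * (2.06e-10)^2
E = 3.31e-09 J/m


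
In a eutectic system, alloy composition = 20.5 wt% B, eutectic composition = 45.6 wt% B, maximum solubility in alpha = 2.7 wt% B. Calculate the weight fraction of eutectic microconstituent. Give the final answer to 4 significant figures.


f_primary = (C_e - C0) / (C_e - C_alpha_max)
f_primary = (45.6 - 20.5) / (45.6 - 2.7)
f_primary = 0.585082
f_eutectic = 1 - 0.585082 = 0.4149


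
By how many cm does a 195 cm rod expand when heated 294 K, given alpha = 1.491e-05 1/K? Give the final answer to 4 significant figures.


dL = L0 * alpha * dT
dL = 195 * 1.491e-05 * 294
dL = 0.8548 cm


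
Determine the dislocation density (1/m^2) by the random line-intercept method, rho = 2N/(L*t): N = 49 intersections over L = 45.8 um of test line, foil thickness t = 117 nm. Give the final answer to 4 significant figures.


rho = 2N / (L * t)
L = 45.8 um = 4.58e-05 m, t = 117 nm = 1.17e-07 m
rho = 2 * 49 / (4.58e-05 * 1.17e-07)
rho = 1.829e+13 1/m^2


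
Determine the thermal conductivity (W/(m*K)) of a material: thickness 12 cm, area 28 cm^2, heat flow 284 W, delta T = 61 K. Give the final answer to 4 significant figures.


k = Q*L / (A*dT)
L = 0.12 m, A = 2.8e-03 m^2
k = 284 * 0.12 / (2.8e-03 * 61)
k = 199.5 W/(m*K)


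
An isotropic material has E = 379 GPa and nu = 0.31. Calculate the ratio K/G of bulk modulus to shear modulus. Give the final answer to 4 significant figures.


G = E / (2*(1+nu))
G = 379 / (2*(1+0.31)) = 144.656 GPa
K = E / (3*(1-2*nu))
K = 379 / (3*(1-2*0.31)) = 332.456 GPa
K/G = 332.456 / 144.656 = 2.298


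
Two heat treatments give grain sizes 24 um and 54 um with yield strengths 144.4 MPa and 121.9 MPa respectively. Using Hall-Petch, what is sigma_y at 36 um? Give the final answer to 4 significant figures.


sigma_y = sigma0 + k / sqrt(d)
1/sqrt(d1) = 1/sqrt(2.4e-05) = 204.124;  1/sqrt(d2) = 136.083
k = (sigma1 - sigma2) / (1/sqrt(d1) - 1/sqrt(d2)) = (144.4 - 121.9) / (204.124 - 136.083) = 0.330681 MPa*m^0.5
sigma0 = sigma1 - k/sqrt(d1) = 144.4 - 0.330681*204.124 = 76.9 MPa
sigma_y(d3) = 76.9 + 0.330681 / sqrt(3.6e-05) = 132 MPa


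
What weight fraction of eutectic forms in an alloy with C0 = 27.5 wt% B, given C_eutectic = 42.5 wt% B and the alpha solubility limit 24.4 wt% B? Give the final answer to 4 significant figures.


f_primary = (C_e - C0) / (C_e - C_alpha_max)
f_primary = (42.5 - 27.5) / (42.5 - 24.4)
f_primary = 0.828729
f_eutectic = 1 - 0.828729 = 0.1713


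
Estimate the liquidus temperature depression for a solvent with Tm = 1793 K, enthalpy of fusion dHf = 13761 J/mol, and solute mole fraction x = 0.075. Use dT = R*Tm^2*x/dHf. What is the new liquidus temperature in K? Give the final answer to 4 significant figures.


dT = R*Tm^2*x / dHf
dT = 8.314 * 1793^2 * 0.075 / 13761
dT = 145.674 K
T_new = 1793 - 145.674 = 1647 K
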